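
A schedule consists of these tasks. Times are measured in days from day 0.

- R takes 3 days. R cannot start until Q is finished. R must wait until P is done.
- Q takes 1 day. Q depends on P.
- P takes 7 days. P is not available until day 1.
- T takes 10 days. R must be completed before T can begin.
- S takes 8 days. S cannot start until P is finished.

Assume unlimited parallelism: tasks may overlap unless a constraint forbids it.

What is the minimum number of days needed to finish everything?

22

After its own release at day 1, P can start at day 1 and finishes at day 8.
S waits on P (finishes day 8), so it starts at day 8 and finishes at 8 + 8 = day 16.
Q cannot begin until P (finishes day 8). It runs from day 8 to 8 + 1 = day 9.
R cannot start until Q (finishes day 9); P (finishes day 8). The controlling bound is day 9, so R finishes at 9 + 3 = day 12.
T waits on R (finishes day 12), so it starts at day 12 and finishes at 12 + 10 = day 22.
All tasks are finished once the last one completes. Finish times: P at 8, Q at 9, R at 12, S at 16, T at 22. The latest is day 22.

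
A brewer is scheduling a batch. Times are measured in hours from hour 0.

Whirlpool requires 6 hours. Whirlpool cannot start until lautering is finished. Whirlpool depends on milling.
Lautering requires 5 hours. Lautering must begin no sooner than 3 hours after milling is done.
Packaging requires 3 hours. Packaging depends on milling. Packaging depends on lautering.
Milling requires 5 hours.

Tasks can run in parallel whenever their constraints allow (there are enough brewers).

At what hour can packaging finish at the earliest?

16

Milling can start immediately at hour 0; it finishes at hour 5.
Lautering cannot begin until milling (finishes hour 5, plus 3-hour gap → hour 8). It runs from hour 8 to 8 + 5 = hour 13.
Packaging has to wait for milling (finishes hour 5); lautering (finishes hour 13). The latest of these is hour 13, so packaging runs hour 13 to 13 + 3 = hour 16.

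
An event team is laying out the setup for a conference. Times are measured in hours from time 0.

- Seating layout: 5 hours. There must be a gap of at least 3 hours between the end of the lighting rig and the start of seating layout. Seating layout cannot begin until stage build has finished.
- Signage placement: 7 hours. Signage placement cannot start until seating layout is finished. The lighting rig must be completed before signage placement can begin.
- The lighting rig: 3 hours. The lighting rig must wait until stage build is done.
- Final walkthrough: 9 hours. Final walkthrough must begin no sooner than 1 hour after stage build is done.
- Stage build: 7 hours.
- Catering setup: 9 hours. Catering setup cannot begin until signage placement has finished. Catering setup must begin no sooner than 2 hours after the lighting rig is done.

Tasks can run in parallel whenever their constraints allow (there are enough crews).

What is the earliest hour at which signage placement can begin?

Stage build can start immediately at hour 0; it finishes at hour 7.
After stage build (finishes hour 7), the lighting rig can start at hour 7 and finishes at hour 10.
For seating layout: the lighting rig (finishes hour 10, plus 3-hour gap → hour 13); stage build (finishes hour 7). Taking the maximum gives a start of hour 13, and it finishes at 13 + 5 = hour 18.
Signage placement waits on seating layout (finishes hour 18); the lighting rig (finishes hour 10). The latest of these is hour 18, which is the earliest signage placement can start.

18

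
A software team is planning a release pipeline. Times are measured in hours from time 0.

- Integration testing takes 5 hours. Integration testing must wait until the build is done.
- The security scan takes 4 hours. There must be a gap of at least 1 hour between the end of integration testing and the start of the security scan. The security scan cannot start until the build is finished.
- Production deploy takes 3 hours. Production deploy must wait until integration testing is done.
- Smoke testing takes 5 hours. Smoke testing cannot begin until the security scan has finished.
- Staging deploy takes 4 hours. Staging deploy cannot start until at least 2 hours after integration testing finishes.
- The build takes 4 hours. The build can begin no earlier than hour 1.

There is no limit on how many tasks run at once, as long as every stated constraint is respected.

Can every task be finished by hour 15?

No

After its own release at hour 1, the build can start at hour 1 and finishes at hour 5.
Integration testing waits on the build (finishes hour 5), so it starts at hour 5 and finishes at 5 + 5 = hour 10.
Production deploy waits on integration testing (finishes hour 10), so it starts at hour 10 and finishes at 10 + 3 = hour 13.
After integration testing (finishes hour 10, plus 2-hour gap → hour 12), staging deploy can start at hour 12 and finishes at hour 16.
For the security scan: integration testing (finishes hour 10, plus 1-hour gap → hour 11); the build (finishes hour 5). Taking the maximum gives a start of hour 11, and it finishes at 11 + 4 = hour 15.
Smoke testing cannot begin until the security scan (finishes hour 15). It runs from hour 15 to 15 + 5 = hour 20.
The earliest everything can be done is hour 20, which is after the deadline of 15, so it is not possible.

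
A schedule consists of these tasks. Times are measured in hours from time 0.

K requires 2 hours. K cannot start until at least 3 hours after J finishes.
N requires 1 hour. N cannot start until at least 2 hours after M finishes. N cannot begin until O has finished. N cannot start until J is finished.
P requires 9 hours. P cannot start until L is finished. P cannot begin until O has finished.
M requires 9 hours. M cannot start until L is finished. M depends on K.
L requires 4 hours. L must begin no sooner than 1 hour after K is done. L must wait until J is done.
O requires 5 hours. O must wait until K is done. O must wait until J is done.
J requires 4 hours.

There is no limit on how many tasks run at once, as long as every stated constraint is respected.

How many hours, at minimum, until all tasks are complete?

J has no prerequisites, so it starts at hour 0 and finishes at hour 4.
After J (finishes hour 4, plus 3-hour gap → hour 7), K can start at hour 7 and finishes at hour 9.
For O: K (finishes hour 9); J (finishes hour 4). Taking the maximum gives a start of hour 9, and it finishes at 9 + 5 = hour 14.
L cannot start until K (finishes hour 9, plus 1-hour gap → hour 10); J (finishes hour 4). The controlling bound is hour 10, so L finishes at 10 + 4 = hour 14.
P needs all of L (finishes hour 14); O (finishes hour 14). That puts its earliest start at hour 14; it finishes at 14 + 9 = hour 23.
M has to wait for L (finishes hour 14); K (finishes hour 9). The latest of these is hour 14, so M runs hour 14 to 14 + 9 = hour 23.
For N: M (finishes hour 23, plus 2-hour gap → hour 25); O (finishes hour 14); J (finishes hour 4). Taking the maximum gives a start of hour 25, and it finishes at 25 + 1 = hour 26.
All tasks are finished once the last one completes. Finish times: J at 4, K at 9, L at 14, M at 23, N at 26, O at 14, P at 23. The latest is hour 26.

26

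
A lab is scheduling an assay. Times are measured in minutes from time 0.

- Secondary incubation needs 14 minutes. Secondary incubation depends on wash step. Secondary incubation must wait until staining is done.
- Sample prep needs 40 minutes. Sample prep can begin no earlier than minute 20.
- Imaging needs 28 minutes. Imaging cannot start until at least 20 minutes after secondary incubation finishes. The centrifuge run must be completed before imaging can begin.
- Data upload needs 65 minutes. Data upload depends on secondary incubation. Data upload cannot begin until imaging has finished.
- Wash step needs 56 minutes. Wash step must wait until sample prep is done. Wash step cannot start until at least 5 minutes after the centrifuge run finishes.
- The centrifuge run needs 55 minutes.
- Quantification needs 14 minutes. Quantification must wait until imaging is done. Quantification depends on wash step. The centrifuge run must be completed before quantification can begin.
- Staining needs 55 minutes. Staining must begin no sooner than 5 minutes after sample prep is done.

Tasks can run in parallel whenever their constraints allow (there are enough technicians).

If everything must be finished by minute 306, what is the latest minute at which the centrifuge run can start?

Nothing follows quantification; the deadline of minute 306 is its only limit. It must start by 306 − 14 = minute 292.
Data upload has no dependents, so it just needs to finish by minute 306. Starting by 306 − 65 = minute 241 achieves that.
Imaging has several dependents: quantification (must start by minute 292); data upload (must start by minute 241). The earliest of those limits is minute 241, so imaging must start by 241 − 28 = minute 213.
For secondary incubation: imaging (must start by minute 213, minus 20-minute gap → minute 193); data upload (must start by minute 241). The most restrictive is minute 193; with a 14-minute duration, secondary incubation must start by minute 179.
For wash step: secondary incubation (must start by minute 179); quantification (must start by minute 292). The most restrictive is minute 179; with a 56-minute duration, wash step must start by minute 123.
The centrifuge run feeds wash step (must start by minute 123, minus 5-minute gap → minute 118); imaging (must start by minute 213); quantification (must start by minute 292). Taking the minimum, the centrifuge run must finish by minute 118 and start by 118 − 55 = minute 63.

63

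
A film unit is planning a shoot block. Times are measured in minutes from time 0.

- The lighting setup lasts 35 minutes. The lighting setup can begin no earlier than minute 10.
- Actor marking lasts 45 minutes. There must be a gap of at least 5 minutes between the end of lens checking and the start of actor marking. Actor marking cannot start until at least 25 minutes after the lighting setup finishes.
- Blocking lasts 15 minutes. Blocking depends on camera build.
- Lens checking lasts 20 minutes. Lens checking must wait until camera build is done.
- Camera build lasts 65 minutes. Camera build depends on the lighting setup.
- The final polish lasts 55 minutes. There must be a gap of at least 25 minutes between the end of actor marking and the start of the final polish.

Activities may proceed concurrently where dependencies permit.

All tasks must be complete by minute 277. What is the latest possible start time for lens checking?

To finish by minute 277, the final polish (duration 55) must start no later than minute 222.
Actor marking must finish before the final polish (must start by minute 222, minus 25-minute gap → minute 197). With a 45-minute duration, actor marking must start by 197 − 45 = minute 152.
Lens checking has to be done before actor marking (must start by minute 152, minus 5-minute gap → minute 147). That means finishing by minute 147, i.e. starting by 147 − 20 = minute 127.

127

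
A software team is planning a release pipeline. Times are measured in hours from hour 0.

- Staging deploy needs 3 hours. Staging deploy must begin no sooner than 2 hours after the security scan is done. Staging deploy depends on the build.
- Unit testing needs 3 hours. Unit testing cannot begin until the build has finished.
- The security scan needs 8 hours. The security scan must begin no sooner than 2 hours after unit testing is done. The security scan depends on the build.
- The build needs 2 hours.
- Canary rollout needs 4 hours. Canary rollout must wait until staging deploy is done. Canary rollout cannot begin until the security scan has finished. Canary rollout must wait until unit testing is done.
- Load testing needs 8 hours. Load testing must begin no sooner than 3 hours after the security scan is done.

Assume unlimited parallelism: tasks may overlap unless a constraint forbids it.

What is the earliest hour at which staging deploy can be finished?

The build has no prerequisites, so it starts at hour 0 and finishes at hour 2.
After the build (finishes hour 2), unit testing can start at hour 2 and finishes at hour 5.
For the security scan: unit testing (finishes hour 5, plus 2-hour gap → hour 7); the build (finishes hour 2). Taking the maximum gives a start of hour 7, and it finishes at 7 + 8 = hour 15.
Staging deploy needs all of the security scan (finishes hour 15, plus 2-hour gap → hour 17); the build (finishes hour 2). That puts its earliest start at hour 17; it finishes at 17 + 3 = hour 20.

20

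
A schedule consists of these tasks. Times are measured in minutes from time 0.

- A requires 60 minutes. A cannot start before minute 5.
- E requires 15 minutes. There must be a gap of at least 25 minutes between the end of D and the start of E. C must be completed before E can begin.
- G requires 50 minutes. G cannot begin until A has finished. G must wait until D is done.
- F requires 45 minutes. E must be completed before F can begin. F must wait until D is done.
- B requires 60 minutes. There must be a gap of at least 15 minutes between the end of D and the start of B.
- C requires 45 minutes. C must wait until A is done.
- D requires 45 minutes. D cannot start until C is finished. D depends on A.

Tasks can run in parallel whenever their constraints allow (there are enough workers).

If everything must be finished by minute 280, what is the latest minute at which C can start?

B has no dependents, so it just needs to finish by minute 280. Starting by 280 − 60 = minute 220 achieves that.
To finish by minute 280, F (duration 45) must start no later than minute 235.
E must finish before F (must start by minute 235). With a 15-minute duration, E must start by 235 − 15 = minute 220.
G must finish by minute 280; it takes 50 minutes, so it must start by 280 − 50 = minute 230.
D must finish in time for B (must start by minute 220, minus 15-minute gap → minute 205); E (must start by minute 220, minus 25-minute gap → minute 195); F (must start by minute 235); G (must start by minute 230). The tightest is minute 195, so D must start by 195 − 45 = minute 150.
C feeds D (must start by minute 150); E (must start by minute 220). Taking the minimum, C must finish by minute 150 and start by 150 − 45 = minute 105.

105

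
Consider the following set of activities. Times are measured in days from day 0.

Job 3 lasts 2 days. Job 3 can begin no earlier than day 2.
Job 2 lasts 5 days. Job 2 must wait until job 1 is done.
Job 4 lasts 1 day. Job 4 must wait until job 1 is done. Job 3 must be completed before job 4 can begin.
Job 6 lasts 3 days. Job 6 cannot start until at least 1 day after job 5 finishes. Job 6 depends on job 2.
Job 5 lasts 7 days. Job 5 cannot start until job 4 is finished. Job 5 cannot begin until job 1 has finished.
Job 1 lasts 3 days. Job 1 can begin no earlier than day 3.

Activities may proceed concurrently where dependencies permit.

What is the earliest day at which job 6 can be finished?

18

After its own release at day 2, job 3 can start at day 2 and finishes at day 4.
Job 1 cannot begin until its own release at day 3. It runs from day 3 to 3 + 3 = day 6.
Job 4 has to wait for job 1 (finishes day 6); job 3 (finishes day 4). The latest of these is day 6, so job 4 runs day 6 to 6 + 1 = day 7.
Job 5 cannot start until job 4 (finishes day 7); job 1 (finishes day 6). The controlling bound is day 7, so job 5 finishes at 7 + 7 = day 14.
Job 2 waits on job 1 (finishes day 6), so it starts at day 6 and finishes at 6 + 5 = day 11.
Job 6 has to wait for job 5 (finishes day 14, plus 1-day gap → day 15); job 2 (finishes day 11). The latest of these is day 15, so job 6 runs day 15 to 15 + 3 = day 18.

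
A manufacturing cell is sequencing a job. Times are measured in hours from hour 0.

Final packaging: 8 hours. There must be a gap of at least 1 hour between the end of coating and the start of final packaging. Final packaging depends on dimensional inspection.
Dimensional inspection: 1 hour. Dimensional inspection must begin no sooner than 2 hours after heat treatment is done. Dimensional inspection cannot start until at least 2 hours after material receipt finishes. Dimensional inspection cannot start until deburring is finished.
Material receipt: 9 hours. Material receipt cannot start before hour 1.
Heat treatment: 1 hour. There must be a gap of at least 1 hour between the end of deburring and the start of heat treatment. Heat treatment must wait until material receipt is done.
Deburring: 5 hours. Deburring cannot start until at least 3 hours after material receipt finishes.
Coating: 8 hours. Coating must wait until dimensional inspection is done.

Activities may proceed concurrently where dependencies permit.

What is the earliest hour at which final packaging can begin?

After its own release at hour 1, material receipt can start at hour 1 and finishes at hour 10.
Deburring waits on material receipt (finishes hour 10, plus 3-hour gap → hour 13), so it starts at hour 13 and finishes at 13 + 5 = hour 18.
For heat treatment: deburring (finishes hour 18, plus 1-hour gap → hour 19); material receipt (finishes hour 10). Taking the maximum gives a start of hour 19, and it finishes at 19 + 1 = hour 20.
Dimensional inspection needs all of heat treatment (finishes hour 20, plus 2-hour gap → hour 22); material receipt (finishes hour 10, plus 2-hour gap → hour 12); deburring (finishes hour 18). That puts its earliest start at hour 22; it finishes at 22 + 1 = hour 23.
Coating cannot begin until dimensional inspection (finishes hour 23). It runs from hour 23 to 23 + 8 = hour 31.
Final packaging waits on coating (finishes hour 31, plus 1-hour gap → hour 32); dimensional inspection (finishes hour 23). The latest of these is hour 32, which is the earliest final packaging can start.

32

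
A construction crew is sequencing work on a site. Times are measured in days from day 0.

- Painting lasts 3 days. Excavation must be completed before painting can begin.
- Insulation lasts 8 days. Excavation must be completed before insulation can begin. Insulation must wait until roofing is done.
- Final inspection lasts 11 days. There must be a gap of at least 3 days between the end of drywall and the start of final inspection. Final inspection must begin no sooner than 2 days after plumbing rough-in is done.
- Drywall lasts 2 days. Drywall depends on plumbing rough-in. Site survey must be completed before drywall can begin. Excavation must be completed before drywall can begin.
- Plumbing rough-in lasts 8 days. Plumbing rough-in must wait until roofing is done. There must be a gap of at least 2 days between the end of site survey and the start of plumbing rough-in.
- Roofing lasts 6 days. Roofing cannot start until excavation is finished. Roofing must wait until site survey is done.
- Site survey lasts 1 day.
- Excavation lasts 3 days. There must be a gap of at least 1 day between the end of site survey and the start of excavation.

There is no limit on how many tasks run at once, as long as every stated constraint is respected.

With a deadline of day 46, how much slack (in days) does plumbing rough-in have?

Nothing blocks site survey, so it runs from day 0 to day 1.
After site survey (finishes day 1, plus 1-day gap → day 2), excavation can start at day 2 and finishes at day 5.
For roofing: excavation (finishes day 5); site survey (finishes day 1). Taking the maximum gives a start of day 5, and it finishes at 5 + 6 = day 11.
For plumbing rough-in: roofing (finishes day 11); site survey (finishes day 1, plus 2-day gap → day 3). Taking the maximum gives a start of day 11, and it finishes at 11 + 8 = day 19.

Working backward from the deadline:
Final inspection has no dependents, so it just needs to finish by day 46. Starting by 46 − 11 = day 35 achieves that.
Drywall must finish before final inspection (must start by day 35, minus 3-day gap → day 32). With a 2-day duration, drywall must start by 32 − 2 = day 30.
Plumbing rough-in has several dependents: drywall (must start by day 30); final inspection (must start by day 35, minus 2-day gap → day 33). The earliest of those limits is day 30, so plumbing rough-in must start by 30 − 8 = day 22.
So plumbing rough-in can start as early as day 11 and as late as day 22, giving 22 − 11 = 11 days of slack.

11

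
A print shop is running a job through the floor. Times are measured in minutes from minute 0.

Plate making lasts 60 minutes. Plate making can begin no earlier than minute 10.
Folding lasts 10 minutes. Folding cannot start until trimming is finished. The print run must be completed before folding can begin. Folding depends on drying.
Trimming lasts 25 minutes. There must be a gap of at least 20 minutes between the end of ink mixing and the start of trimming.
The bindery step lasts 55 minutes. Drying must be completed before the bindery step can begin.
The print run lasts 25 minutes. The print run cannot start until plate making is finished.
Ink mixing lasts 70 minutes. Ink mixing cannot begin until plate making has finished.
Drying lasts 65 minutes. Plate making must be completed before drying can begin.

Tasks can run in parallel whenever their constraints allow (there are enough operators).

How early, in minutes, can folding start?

Plate making cannot begin until its own release at minute 10. It runs from minute 10 to 10 + 60 = minute 70.
Drying cannot begin until plate making (finishes minute 70). It runs from minute 70 to 70 + 65 = minute 135.
The print run waits on plate making (finishes minute 70), so it starts at minute 70 and finishes at 70 + 25 = minute 95.
Ink mixing cannot begin until plate making (finishes minute 70). It runs from minute 70 to 70 + 70 = minute 140.
Trimming cannot begin until ink mixing (finishes minute 140, plus 20-minute gap → minute 160). It runs from minute 160 to 160 + 25 = minute 185.
Folding waits on trimming (finishes minute 185); the print run (finishes minute 95); drying (finishes minute 135). The latest of these is minute 185, which is the earliest folding can start.

185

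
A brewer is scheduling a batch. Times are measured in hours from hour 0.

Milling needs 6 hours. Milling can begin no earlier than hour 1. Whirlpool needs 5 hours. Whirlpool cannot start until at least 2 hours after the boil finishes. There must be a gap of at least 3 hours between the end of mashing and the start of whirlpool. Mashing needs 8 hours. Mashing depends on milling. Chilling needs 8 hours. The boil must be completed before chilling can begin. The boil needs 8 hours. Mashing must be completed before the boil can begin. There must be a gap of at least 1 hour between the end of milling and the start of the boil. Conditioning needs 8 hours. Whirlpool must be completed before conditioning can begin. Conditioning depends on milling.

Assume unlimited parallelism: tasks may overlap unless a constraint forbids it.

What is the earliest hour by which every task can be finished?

Milling cannot begin until its own release at hour 1. It runs from hour 1 to 1 + 6 = hour 7.
Mashing waits on milling (finishes hour 7), so it starts at hour 7 and finishes at 7 + 8 = hour 15.
The boil cannot start until mashing (finishes hour 15); milling (finishes hour 7, plus 1-hour gap → hour 8). The controlling bound is hour 15, so the boil finishes at 15 + 8 = hour 23.
Chilling cannot begin until the boil (finishes hour 23). It runs from hour 23 to 23 + 8 = hour 31.
Whirlpool needs all of the boil (finishes hour 23, plus 2-hour gap → hour 25); mashing (finishes hour 15, plus 3-hour gap → hour 18). That puts its earliest start at hour 25; it finishes at 25 + 5 = hour 30.
Conditioning has to wait for whirlpool (finishes hour 30); milling (finishes hour 7). The latest of these is hour 30, so conditioning runs hour 30 to 30 + 8 = hour 38.
All tasks are finished once the last one completes. Finish times: Milling at 7, Mashing at 15, The boil at 23, Whirlpool at 30, Chilling at 31, Conditioning at 38. The latest is hour 38.

38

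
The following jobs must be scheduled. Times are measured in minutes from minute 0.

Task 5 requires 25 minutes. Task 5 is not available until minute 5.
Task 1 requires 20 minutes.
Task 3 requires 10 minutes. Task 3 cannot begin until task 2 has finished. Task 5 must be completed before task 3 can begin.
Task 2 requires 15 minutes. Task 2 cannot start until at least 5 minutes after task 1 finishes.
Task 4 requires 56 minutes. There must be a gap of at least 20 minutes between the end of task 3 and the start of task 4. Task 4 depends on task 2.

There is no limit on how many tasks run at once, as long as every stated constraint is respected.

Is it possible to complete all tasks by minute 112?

Task 5 waits on its own release at minute 5, so it starts at minute 5 and finishes at 5 + 25 = minute 30.
Nothing blocks task 1, so it runs from minute 0 to minute 20.
Task 2 waits on task 1 (finishes minute 20, plus 5-minute gap → minute 25), so it starts at minute 25 and finishes at 25 + 15 = minute 40.
For task 3: task 2 (finishes minute 40); task 5 (finishes minute 30). Taking the maximum gives a start of minute 40, and it finishes at 40 + 10 = minute 50.
Task 4 needs all of task 3 (finishes minute 50, plus 20-minute gap → minute 70); task 2 (finishes minute 40). That puts its earliest start at minute 70; it finishes at 70 + 56 = minute 126.
The earliest everything can be done is minute 126, which is after the deadline of 112, so it is not possible.

No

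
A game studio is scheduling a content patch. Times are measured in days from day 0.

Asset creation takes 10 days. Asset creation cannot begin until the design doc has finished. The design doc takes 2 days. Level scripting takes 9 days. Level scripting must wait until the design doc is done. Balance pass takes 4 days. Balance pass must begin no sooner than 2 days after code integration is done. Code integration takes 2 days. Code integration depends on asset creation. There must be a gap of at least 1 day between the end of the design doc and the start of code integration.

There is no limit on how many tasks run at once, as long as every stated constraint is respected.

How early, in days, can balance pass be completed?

The design doc has no prerequisites, so it starts at day 0 and finishes at day 2.
Asset creation waits on the design doc (finishes day 2), so it starts at day 2 and finishes at 2 + 10 = day 12.
Code integration cannot start until asset creation (finishes day 12); the design doc (finishes day 2, plus 1-day gap → day 3). The controlling bound is day 12, so code integration finishes at 12 + 2 = day 14.
Balance pass waits on code integration (finishes day 14, plus 2-day gap → day 16), so it starts at day 16 and finishes at 16 + 4 = day 20.

20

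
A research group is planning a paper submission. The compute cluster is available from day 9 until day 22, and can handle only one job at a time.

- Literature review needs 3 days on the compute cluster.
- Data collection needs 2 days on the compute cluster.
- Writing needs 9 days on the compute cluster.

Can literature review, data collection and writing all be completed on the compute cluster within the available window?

The compute cluster window is 22 − 9 = 13 days.
Running back to back, the jobs need 3 + 2 + 9 = 14 days on the compute cluster.
Since 14 > 13, they cannot all fit.

No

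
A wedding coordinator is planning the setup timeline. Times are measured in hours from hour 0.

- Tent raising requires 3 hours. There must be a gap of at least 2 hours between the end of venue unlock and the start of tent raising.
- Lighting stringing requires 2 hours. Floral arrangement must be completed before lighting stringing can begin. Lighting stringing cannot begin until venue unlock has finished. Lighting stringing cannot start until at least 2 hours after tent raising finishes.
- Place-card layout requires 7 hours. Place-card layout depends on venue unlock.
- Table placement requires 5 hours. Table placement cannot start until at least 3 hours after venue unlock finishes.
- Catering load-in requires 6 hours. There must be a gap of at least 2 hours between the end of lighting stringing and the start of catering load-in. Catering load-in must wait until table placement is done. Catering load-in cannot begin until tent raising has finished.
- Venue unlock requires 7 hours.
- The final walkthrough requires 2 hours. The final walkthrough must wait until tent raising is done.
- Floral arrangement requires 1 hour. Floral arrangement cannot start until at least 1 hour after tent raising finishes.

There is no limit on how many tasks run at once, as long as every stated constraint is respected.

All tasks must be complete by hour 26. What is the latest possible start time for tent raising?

11

Catering load-in has no dependents, so it just needs to finish by hour 26. Starting by 26 − 6 = hour 20 achieves that.
Lighting stringing feeds into catering load-in (must start by hour 20, minus 2-hour gap → hour 18); so lighting stringing must finish by hour 18 and therefore start by hour 16.
Floral arrangement must finish before lighting stringing (must start by hour 16). With a 1-hour duration, floral arrangement must start by 16 − 1 = hour 15.
The final walkthrough has no dependents, so it just needs to finish by hour 26. Starting by 26 − 2 = hour 24 achieves that.
Tent raising feeds floral arrangement (must start by hour 15, minus 1-hour gap → hour 14); lighting stringing (must start by hour 16, minus 2-hour gap → hour 14); catering load-in (must start by hour 20); the final walkthrough (must start by hour 24). Taking the minimum, tent raising must finish by hour 14 and start by 14 − 3 = hour 11.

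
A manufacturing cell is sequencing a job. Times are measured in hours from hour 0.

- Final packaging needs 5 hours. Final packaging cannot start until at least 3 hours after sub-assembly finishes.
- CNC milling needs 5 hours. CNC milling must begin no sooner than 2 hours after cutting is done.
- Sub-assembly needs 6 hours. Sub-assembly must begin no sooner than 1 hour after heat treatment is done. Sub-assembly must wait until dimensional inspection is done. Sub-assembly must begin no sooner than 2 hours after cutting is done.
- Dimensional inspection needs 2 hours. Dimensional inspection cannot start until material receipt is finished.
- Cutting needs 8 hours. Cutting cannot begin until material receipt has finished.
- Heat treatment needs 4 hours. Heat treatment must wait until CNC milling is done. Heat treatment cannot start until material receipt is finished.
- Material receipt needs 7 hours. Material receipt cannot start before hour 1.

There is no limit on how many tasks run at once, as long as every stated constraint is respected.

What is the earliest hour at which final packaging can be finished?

Material receipt waits on its own release at hour 1, so it starts at hour 1 and finishes at 1 + 7 = hour 8.
After material receipt (finishes hour 8), dimensional inspection can start at hour 8 and finishes at hour 10.
Cutting cannot begin until material receipt (finishes hour 8). It runs from hour 8 to 8 + 8 = hour 16.
CNC milling cannot begin until cutting (finishes hour 16, plus 2-hour gap → hour 18). It runs from hour 18 to 18 + 5 = hour 23.
For heat treatment: CNC milling (finishes hour 23); material receipt (finishes hour 8). Taking the maximum gives a start of hour 23, and it finishes at 23 + 4 = hour 27.
Sub-assembly cannot start until heat treatment (finishes hour 27, plus 1-hour gap → hour 28); dimensional inspection (finishes hour 10); cutting (finishes hour 16, plus 2-hour gap → hour 18). The controlling bound is hour 28, so sub-assembly finishes at 28 + 6 = hour 34.
Final packaging waits on sub-assembly (finishes hour 34, plus 3-hour gap → hour 37), so it starts at hour 37 and finishes at 37 + 5 = hour 42.

42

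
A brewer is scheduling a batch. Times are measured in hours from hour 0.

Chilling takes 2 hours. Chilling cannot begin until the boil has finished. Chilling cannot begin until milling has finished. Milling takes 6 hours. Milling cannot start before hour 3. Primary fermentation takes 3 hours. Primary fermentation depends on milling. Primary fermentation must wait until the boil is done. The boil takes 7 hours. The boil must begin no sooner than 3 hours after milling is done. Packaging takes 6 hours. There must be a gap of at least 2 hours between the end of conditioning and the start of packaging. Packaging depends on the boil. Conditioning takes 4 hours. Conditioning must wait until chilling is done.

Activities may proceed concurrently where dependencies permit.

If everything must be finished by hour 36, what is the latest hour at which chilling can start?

Packaging has no dependents, so it just needs to finish by hour 36. Starting by 36 − 6 = hour 30 achieves that.
Since packaging (must start by hour 30, minus 2-hour gap → hour 28) depends on it, conditioning must finish by hour 28. Backing off its 4-hour duration gives a latest start of hour 24.
Chilling must finish before conditioning (must start by hour 24). With a 2-hour duration, chilling must start by 24 − 2 = hour 22.

22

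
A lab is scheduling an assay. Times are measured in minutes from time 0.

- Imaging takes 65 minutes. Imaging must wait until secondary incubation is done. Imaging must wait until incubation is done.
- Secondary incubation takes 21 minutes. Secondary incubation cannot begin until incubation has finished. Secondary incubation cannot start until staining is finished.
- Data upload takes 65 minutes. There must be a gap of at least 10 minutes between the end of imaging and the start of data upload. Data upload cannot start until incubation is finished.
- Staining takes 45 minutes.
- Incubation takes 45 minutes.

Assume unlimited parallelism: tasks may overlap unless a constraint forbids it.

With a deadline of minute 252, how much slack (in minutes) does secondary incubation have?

Staining has no prerequisites, so it starts at minute 0 and finishes at minute 45.
Incubation can start immediately at minute 0; it finishes at minute 45.
Secondary incubation has to wait for incubation (finishes minute 45); staining (finishes minute 45). The latest of these is minute 45, so secondary incubation runs minute 45 to 45 + 21 = minute 66.

Working backward from the deadline:
Data upload has no dependents, so it just needs to finish by minute 252. Starting by 252 − 65 = minute 187 achieves that.
Imaging feeds into data upload (must start by minute 187, minus 10-minute gap → minute 177); so imaging must finish by minute 177 and therefore start by minute 112.
Secondary incubation must finish before imaging (must start by minute 112). With a 21-minute duration, secondary incubation must start by 112 − 21 = minute 91.
So secondary incubation can start as early as minute 45 and as late as minute 91, giving 91 − 45 = 46 minutes of slack.

46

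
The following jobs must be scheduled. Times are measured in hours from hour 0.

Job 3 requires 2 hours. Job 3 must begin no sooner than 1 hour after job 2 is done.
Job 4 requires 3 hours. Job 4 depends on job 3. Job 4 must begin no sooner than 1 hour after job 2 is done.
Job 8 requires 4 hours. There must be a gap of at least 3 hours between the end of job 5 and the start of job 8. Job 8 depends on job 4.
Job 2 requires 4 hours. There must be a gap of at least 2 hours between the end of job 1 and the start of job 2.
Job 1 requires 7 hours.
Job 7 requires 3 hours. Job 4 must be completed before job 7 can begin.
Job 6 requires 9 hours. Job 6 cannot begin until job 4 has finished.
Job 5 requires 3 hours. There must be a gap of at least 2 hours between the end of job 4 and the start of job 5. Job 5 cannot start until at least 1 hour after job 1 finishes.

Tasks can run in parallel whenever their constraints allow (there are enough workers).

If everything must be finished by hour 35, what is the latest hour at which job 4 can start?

20

Nothing follows job 8; the deadline of hour 35 is its only limit. It must start by 35 − 4 = hour 31.
Since job 8 (must start by hour 31, minus 3-hour gap → hour 28) depends on it, job 5 must finish by hour 28. Backing off its 3-hour duration gives a latest start of hour 25.
Job 6 must finish by hour 35; it takes 9 hours, so it must start by 35 − 9 = hour 26.
Nothing follows job 7; the deadline of hour 35 is its only limit. It must start by 35 − 3 = hour 32.
For job 4: job 5 (must start by hour 25, minus 2-hour gap → hour 23); job 6 (must start by hour 26); job 7 (must start by hour 32); job 8 (must start by hour 31). The most restrictive is hour 23; with a 3-hour duration, job 4 must start by hour 20.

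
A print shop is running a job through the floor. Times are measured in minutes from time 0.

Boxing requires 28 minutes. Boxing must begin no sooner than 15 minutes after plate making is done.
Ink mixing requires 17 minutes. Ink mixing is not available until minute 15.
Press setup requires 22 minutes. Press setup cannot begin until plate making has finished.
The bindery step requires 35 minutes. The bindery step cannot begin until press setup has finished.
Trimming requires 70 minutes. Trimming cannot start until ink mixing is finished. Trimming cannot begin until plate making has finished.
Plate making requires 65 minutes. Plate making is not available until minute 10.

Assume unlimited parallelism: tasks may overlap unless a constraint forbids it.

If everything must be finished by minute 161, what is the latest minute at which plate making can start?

The bindery step must finish by minute 161; it takes 35 minutes, so it must start by 161 − 35 = minute 126.
Press setup has to be done before the bindery step (must start by minute 126). That means finishing by minute 126, i.e. starting by 126 − 22 = minute 104.
Nothing follows trimming; the deadline of minute 161 is its only limit. It must start by 161 − 70 = minute 91.
Boxing has no dependents, so it just needs to finish by minute 161. Starting by 161 − 28 = minute 133 achieves that.
Plate making must finish in time for press setup (must start by minute 104); trimming (must start by minute 91); boxing (must start by minute 133, minus 15-minute gap → minute 118). The tightest is minute 91, so plate making must start by 91 − 65 = minute 26.

26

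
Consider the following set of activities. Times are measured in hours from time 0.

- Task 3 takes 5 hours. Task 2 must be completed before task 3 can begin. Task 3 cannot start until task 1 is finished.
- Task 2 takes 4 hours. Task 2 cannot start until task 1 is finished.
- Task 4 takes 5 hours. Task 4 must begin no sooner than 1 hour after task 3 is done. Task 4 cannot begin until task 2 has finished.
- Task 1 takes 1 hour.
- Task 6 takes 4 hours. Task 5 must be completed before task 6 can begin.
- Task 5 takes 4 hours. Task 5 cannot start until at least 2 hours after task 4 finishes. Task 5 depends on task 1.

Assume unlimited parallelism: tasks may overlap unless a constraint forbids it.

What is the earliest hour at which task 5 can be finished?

22

Task 1 can start immediately at hour 0; it finishes at hour 1.
Task 2 waits on task 1 (finishes hour 1), so it starts at hour 1 and finishes at 1 + 4 = hour 5.
Task 3 needs all of task 2 (finishes hour 5); task 1 (finishes hour 1). That puts its earliest start at hour 5; it finishes at 5 + 5 = hour 10.
For task 4: task 3 (finishes hour 10, plus 1-hour gap → hour 11); task 2 (finishes hour 5). Taking the maximum gives a start of hour 11, and it finishes at 11 + 5 = hour 16.
For task 5: task 4 (finishes hour 16, plus 2-hour gap → hour 18); task 1 (finishes hour 1). Taking the maximum gives a start of hour 18, and it finishes at 18 + 4 = hour 22.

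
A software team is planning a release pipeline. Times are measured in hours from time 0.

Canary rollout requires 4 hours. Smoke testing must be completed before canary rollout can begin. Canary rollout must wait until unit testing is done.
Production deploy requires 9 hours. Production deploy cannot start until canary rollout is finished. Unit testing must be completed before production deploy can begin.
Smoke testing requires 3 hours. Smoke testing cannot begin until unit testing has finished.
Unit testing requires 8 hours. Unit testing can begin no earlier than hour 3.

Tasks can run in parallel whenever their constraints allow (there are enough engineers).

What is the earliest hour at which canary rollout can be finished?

After its own release at hour 3, unit testing can start at hour 3 and finishes at hour 11.
Smoke testing waits on unit testing (finishes hour 11), so it starts at hour 11 and finishes at 11 + 3 = hour 14.
Canary rollout needs all of smoke testing (finishes hour 14); unit testing (finishes hour 11). That puts its earliest start at hour 14; it finishes at 14 + 4 = hour 18.

18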